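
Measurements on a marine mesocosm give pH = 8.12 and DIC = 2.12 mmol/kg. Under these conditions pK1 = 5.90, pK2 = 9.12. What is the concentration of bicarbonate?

α₁ = 1 / (1 + [H⁺]/K1 + K2/[H⁺]) = 1 / (1 + 10^-2.22 + 10^-1.00)
   = 1 / (1 + 0.0060256 + 0.10000) = 1/1.1060 = 0.9041
[HCO3⁻] = α₁ × DIC = 0.9041 × 2.12 = 1.92 mmol/kg

[HCO3⁻] = 1.92 mmol/kg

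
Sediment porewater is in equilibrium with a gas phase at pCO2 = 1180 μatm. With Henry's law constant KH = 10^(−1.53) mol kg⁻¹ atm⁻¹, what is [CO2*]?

[CO2*] = 34.8 μmol/kg

KH = 10^(−1.53) = 2.951×10^-2 mol kg⁻¹ atm⁻¹
[CO2*] = KH · pCO2 = 2.951×10^-2 × 1180×10^-6 atm = 3.48×10^-5 mol/kg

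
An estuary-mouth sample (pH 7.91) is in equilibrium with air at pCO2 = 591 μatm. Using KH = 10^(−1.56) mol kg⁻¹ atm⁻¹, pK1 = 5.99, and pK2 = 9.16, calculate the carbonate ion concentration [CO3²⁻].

[CO3²⁻] = 0.0761 mmol/kg

[CO2*] = KH · pCO2 = 10^(−1.56) × 591×10^-6 = 1.628×10^-5 mol/kg
α₀ = 1/(1 + K1/[H⁺] + K1K2/[H⁺]²) = 1/(1 + 10^+1.92 + 10^+0.67) = 0.01125
DIC = [CO2*]/α₀ = 1.628×10^-5 / 0.01125 = 1.446 mmol/kg
[CO3²⁻] = α₂·DIC; α₂ = 0.05264, so [CO3²⁻] = 0.05264 × 1.446 = 0.0761 mmol/kg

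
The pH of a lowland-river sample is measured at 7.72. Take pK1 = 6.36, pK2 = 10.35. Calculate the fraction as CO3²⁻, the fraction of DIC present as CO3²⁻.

α₂ = 1 / (1 + [H⁺]/K2 + [H⁺]²/(K1K2)) = 1 / (1 + 10^+2.63 + 10^+1.27)
   = 1 / (1 + 426.58 + 18.621) = 1/446.20 = 0.002241

α₂ = 0.00224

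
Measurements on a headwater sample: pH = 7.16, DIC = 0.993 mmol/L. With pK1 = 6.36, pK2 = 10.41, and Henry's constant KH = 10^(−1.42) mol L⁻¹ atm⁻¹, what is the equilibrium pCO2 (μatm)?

α₀ = 1 / (1 + K1/[H⁺] + K1K2/[H⁺]²) = 1 / (1 + 10^+0.80 + 10^-2.45)
   = 1 / (1 + 6.3096 + 0.0035481) = 1/7.3131 = 0.1367
[CO2*] = α₀ × DIC = 0.1367 × 0.993 = 0.1358 mmol/L
pCO2 = [CO2*]/KH = 1.358×10^-4 / 3.802×10^-2 = 3570 μatm

pCO2 = 3570 μatm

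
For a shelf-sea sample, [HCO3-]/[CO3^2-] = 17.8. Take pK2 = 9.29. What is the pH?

pH = 8.04

From K2 = [H⁺][CO3^2-]/[HCO3-]:  pH = pK2 − log₁₀([HCO3-]/[CO3^2-])
log₁₀(17.8) = +1.250
pH = 9.29 − (+1.250) = 8.04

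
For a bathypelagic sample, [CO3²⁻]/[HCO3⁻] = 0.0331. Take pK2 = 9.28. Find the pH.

From K2 = [H⁺][CO3²⁻]/[HCO3⁻]:  pH = pK2 + log₁₀([CO3²⁻]/[HCO3⁻])
log₁₀(0.0331) = -1.480
pH = 9.28 + (-1.480) = 7.80

pH = 7.80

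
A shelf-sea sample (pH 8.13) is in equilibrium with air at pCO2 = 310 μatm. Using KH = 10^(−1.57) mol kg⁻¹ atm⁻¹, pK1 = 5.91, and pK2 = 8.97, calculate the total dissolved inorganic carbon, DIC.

[CO2*] = KH · pCO2 = 10^(−1.57) × 310×10^-6 = 8.344×10^-6 mol/kg
α₀ = 1/(1 + K1/[H⁺] + K1K2/[H⁺]²) = 1/(1 + 10^+2.22 + 10^+1.38) = 0.005237
DIC = [CO2*]/α₀ = 8.344×10^-6 / 0.005237 = 1.59 mmol/kg

DIC = 1.59 mmol/kg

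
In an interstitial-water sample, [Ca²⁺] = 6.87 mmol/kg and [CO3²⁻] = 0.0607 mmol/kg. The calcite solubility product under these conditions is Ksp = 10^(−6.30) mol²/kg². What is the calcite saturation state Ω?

Ksp = 10^(−6.30) = 5.012×10^-7
Ω = [Ca²⁺][CO3²⁻]/Ksp = (6.87×10^-3)(0.0607×10^-3) / 5.012×10^-7 = 0.832

Ω = 0.832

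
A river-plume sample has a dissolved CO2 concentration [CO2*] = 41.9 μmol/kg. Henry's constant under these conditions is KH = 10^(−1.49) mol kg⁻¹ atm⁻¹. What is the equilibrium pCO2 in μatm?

pCO2 = 1290 μatm

KH = 10^(−1.49) = 3.236×10^-2 mol kg⁻¹ atm⁻¹
pCO2 = [CO2*]/KH = 41.9×10^-6 / 3.236×10^-2 = 1.29×10^-3 atm = 1290 μatm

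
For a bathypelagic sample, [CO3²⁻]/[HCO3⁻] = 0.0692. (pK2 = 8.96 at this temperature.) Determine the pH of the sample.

From K2 = [H⁺][CO3²⁻]/[HCO3⁻]:  pH = pK2 + log₁₀([CO3²⁻]/[HCO3⁻])
log₁₀(0.0692) = -1.160
pH = 8.96 + (-1.160) = 7.80

pH = 7.80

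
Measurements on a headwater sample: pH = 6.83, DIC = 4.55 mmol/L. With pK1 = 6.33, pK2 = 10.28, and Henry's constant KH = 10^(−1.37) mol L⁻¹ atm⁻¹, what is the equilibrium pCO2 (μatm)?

pCO2 = 2.56×10^4 μatm

α₀ = 1 / (1 + K1/[H⁺] + K1K2/[H⁺]²) = 1 / (1 + 10^+0.50 + 10^-2.95)
   = 1 / (1 + 3.1623 + 0.0011220) = 1/4.1634 = 0.2402
[CO2*] = α₀ × DIC = 0.2402 × 4.55 = 1.093 mmol/L
pCO2 = [CO2*]/KH = 1.093×10^-3 / 4.266×10^-2 = 2.56×10^4 μatm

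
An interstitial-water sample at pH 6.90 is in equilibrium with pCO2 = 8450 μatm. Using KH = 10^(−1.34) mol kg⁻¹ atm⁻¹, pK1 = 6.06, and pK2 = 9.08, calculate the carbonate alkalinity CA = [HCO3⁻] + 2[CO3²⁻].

CA = 2.71 mmol/kg

[CO2*] = KH · pCO2 = 10^(−1.34) × 8450×10^-6 = 3.862×10^-4 mol/kg
α₀ = 1/(1 + K1/[H⁺] + K1K2/[H⁺]²) = 1/(1 + 10^+0.84 + 10^-1.34) = 0.1256
DIC = [CO2*]/α₀ = 3.862×10^-4 / 0.1256 = 3.076 mmol/kg
CA = (α₁ + 2α₂)·DIC = (0.8687 + 2×0.005739) × 3.076 = 2.71 mmol/kg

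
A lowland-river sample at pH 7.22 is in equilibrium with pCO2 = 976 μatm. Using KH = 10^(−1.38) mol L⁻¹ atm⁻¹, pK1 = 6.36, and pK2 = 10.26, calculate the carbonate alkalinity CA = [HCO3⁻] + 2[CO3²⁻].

CA = 0.295 mmol/L

[CO2*] = KH · pCO2 = 10^(−1.38) × 976×10^-6 = 4.069×10^-5 mol/L
α₀ = 1/(1 + K1/[H⁺] + K1K2/[H⁺]²) = 1/(1 + 10^+0.86 + 10^-2.18) = 0.1212
DIC = [CO2*]/α₀ = 4.069×10^-5 / 0.1212 = 0.3357 mmol/L
CA = (α₁ + 2α₂)·DIC = (0.8780 + 2×0.0008007) × 0.3357 = 0.295 mmol/L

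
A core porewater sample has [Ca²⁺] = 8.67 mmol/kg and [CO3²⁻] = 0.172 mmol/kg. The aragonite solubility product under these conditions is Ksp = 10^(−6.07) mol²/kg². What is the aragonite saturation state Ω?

Ω = 1.75

Ksp = 10^(−6.07) = 8.511×10^-7
Ω = [Ca²⁺][CO3²⁻]/Ksp = (8.67×10^-3)(0.172×10^-3) / 8.511×10^-7 = 1.75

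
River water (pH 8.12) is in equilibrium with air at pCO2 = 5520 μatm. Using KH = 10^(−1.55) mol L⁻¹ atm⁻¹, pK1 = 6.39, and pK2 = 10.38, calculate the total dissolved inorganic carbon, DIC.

[CO2*] = KH · pCO2 = 10^(−1.55) × 5520×10^-6 = 1.556×10^-4 mol/L
α₀ = 1/(1 + K1/[H⁺] + K1K2/[H⁺]²) = 1/(1 + 10^+1.73 + 10^-0.53) = 0.01818
DIC = [CO2*]/α₀ = 1.556×10^-4 / 0.01818 = 8.56 mmol/L

DIC = 8.56 mmol/L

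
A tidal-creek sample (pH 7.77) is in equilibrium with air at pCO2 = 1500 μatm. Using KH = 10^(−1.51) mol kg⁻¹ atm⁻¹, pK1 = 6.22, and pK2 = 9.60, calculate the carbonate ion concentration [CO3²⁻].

[CO3²⁻] = 0.0243 mmol/kg

[CO2*] = KH · pCO2 = 10^(−1.51) × 1500×10^-6 = 4.635×10^-5 mol/kg
α₀ = 1/(1 + K1/[H⁺] + K1K2/[H⁺]²) = 1/(1 + 10^+1.55 + 10^-0.28) = 0.02702
DIC = [CO2*]/α₀ = 4.635×10^-5 / 0.02702 = 1.715 mmol/kg
[CO3²⁻] = α₂·DIC; α₂ = 0.01418, so [CO3²⁻] = 0.01418 × 1.715 = 0.0243 mmol/kg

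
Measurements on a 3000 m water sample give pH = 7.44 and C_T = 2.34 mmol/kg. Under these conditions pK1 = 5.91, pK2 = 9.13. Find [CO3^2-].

α₂ = 1 / (1 + [H⁺]/K2 + [H⁺]²/(K1K2)) = 1 / (1 + 10^+1.69 + 10^+0.16)
   = 1 / (1 + 48.978 + 1.4454) = 1/51.423 = 0.01945
[CO3²⁻] = α₂ × DIC = 0.01945 × 2.34 = 0.0455 mmol/kg

[CO3²⁻] = 0.0455 mmol/kg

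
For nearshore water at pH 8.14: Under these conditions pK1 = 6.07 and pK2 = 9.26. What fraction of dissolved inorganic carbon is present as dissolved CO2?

α₀ = 0.00785

α₀ = 1 / (1 + K1/[H⁺] + K1K2/[H⁺]²) = 1 / (1 + 10^+2.07 + 10^+0.95)
   = 1 / (1 + 117.49 + 8.9125) = 1/127.40 = 0.007849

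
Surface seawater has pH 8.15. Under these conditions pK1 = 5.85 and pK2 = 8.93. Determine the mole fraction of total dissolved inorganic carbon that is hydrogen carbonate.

α₁ = 0.854

α₁ = 1 / (1 + [H⁺]/K1 + K2/[H⁺]) = 1 / (1 + 10^-2.30 + 10^-0.78)
   = 1 / (1 + 0.0050119 + 0.16596) = 1/1.1710 = 0.8540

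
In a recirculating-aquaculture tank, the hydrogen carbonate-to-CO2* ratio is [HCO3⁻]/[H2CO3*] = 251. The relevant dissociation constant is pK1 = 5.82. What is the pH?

From K1 = [H⁺][HCO3⁻]/[H2CO3*]:  pH = pK1 + log₁₀([HCO3⁻]/[H2CO3*])
log₁₀(251) = +2.400
pH = 5.82 + (+2.400) = 8.22

pH = 8.22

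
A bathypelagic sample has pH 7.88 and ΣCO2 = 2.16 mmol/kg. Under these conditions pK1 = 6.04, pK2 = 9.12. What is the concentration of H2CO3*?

[CO2*] = 0.0291 mmol/kg

α₀ = 1 / (1 + K1/[H⁺] + K1K2/[H⁺]²) = 1 / (1 + 10^+1.84 + 10^+0.60)
   = 1 / (1 + 69.183 + 3.9811) = 1/74.164 = 0.01348
[CO2*] = α₀ × DIC = 0.01348 × 2.16 = 0.0291 mmol/kg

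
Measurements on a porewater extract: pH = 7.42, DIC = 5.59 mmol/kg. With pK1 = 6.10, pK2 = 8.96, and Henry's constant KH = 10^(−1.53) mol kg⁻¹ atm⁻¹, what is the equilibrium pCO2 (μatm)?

α₀ = 1 / (1 + K1/[H⁺] + K1K2/[H⁺]²) = 1 / (1 + 10^+1.32 + 10^-0.22)
   = 1 / (1 + 20.893 + 0.60256) = 1/22.496 = 0.04445
[CO2*] = α₀ × DIC = 0.04445 × 5.59 = 0.2485 mmol/kg
pCO2 = [CO2*]/KH = 2.485×10^-4 / 2.951×10^-2 = 8420 μatm

pCO2 = 8420 μatm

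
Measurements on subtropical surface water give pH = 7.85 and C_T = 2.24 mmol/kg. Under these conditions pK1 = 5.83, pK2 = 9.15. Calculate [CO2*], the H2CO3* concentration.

[CO2*] = 0.0202 mmol/kg

α₀ = 1 / (1 + K1/[H⁺] + K1K2/[H⁺]²) = 1 / (1 + 10^+2.02 + 10^+0.72)
   = 1 / (1 + 104.71 + 5.2481) = 1/110.96 = 0.009012
[CO2*] = α₀ × DIC = 0.009012 × 2.24 = 0.0202 mmol/kg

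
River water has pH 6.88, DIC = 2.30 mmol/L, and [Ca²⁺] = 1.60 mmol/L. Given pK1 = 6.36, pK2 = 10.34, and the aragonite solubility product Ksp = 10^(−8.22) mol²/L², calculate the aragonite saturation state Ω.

α₂ = 1 / (1 + [H⁺]/K2 + [H⁺]²/(K1K2)) = 1 / (1 + 10^+3.46 + 10^+2.94)
   = 1 / (1 + 2884.0 + 870.96) = 1/3756.0 = 0.0002662
[CO3²⁻] = α₂ × DIC = 0.0002662 × 2.30 = 0.0006124 mmol/L = 0.6124 μmol/L
Ksp = 10^(−8.22) = 6.026×10^-9
Ω = [Ca²⁺][CO3²⁻]/Ksp = (1.60×10^-3)(6.124×10^-7) / 6.026×10^-9 = 0.163

Ω = 0.163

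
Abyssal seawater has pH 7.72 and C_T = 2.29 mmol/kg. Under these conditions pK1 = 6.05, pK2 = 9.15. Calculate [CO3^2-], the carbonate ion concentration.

α₂ = 1 / (1 + [H⁺]/K2 + [H⁺]²/(K1K2)) = 1 / (1 + 10^+1.43 + 10^-0.24)
   = 1 / (1 + 26.915 + 0.57544) = 1/28.491 = 0.03510
[CO3²⁻] = α₂ × DIC = 0.03510 × 2.29 = 0.0804 mmol/kg

[CO3²⁻] = 0.0804 mmol/kg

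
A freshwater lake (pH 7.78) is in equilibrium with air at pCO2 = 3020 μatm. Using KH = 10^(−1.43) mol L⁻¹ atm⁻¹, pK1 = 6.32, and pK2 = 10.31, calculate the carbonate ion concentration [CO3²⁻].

[CO3²⁻] = 9.55 μmol/L

[CO2*] = KH · pCO2 = 10^(−1.43) × 3020×10^-6 = 1.122×10^-4 mol/L
α₀ = 1/(1 + K1/[H⁺] + K1K2/[H⁺]²) = 1/(1 + 10^+1.46 + 10^-1.07) = 0.03342
DIC = [CO2*]/α₀ = 1.122×10^-4 / 0.03342 = 3.358 mmol/L
[CO3²⁻] = α₂·DIC; α₂ = 0.002844, so [CO3²⁻] = 0.002844 × 3.358 = 0.00955 mmol/L = 9.55 μmol/L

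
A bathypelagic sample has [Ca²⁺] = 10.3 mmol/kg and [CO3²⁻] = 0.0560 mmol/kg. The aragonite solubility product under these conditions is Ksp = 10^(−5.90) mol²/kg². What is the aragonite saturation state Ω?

Ksp = 10^(−5.90) = 1.259×10^-6
Ω = [Ca²⁺][CO3²⁻]/Ksp = (10.3×10^-3)(0.0560×10^-3) / 1.259×10^-6 = 0.458

Ω = 0.458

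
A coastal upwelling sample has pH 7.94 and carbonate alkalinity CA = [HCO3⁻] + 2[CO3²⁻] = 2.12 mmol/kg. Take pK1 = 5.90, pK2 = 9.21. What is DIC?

CA = [HCO3⁻] + 2[CO3²⁻] = (α₁ + 2α₂)·DIC
At pH 7.94: [H⁺]/K1 = 10^-2.04 = 0.0091201, K2/[H⁺] = 10^-1.27 = 0.053703
α₁ = 1/(1 + 0.0091201 + 0.053703) = 1/1.0628 = 0.9409; α₂ = α₁·K2/[H⁺] = 0.05053
α₁ + 2α₂ = 1.0419
DIC = CA / (α₁ + 2α₂) = 2.12 / 1.0419 = 2.03 mmol/kg

DIC = 2.03 mmol/kg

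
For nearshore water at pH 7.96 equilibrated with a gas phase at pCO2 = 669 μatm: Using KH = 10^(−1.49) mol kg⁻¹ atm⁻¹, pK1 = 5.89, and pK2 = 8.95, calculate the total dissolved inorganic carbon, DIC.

DIC = 2.83 mmol/kg

[CO2*] = KH · pCO2 = 10^(−1.49) × 669×10^-6 = 2.165×10^-5 mol/kg
α₀ = 1/(1 + K1/[H⁺] + K1K2/[H⁺]²) = 1/(1 + 10^+2.07 + 10^+1.08) = 0.007662
DIC = [CO2*]/α₀ = 2.165×10^-5 / 0.007662 = 2.83 mmol/kg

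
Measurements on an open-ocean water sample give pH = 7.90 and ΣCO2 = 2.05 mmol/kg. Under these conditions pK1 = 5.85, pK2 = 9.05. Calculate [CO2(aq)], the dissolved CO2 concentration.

α₀ = 1 / (1 + K1/[H⁺] + K1K2/[H⁺]²) = 1 / (1 + 10^+2.05 + 10^+0.90)
   = 1 / (1 + 112.20 + 7.9433) = 1/121.15 = 0.008255
[CO2*] = α₀ × DIC = 0.008255 × 2.05 = 0.0169 mmol/kg = 16.9 μmol/kg

[CO2*] = 16.9 μmol/kg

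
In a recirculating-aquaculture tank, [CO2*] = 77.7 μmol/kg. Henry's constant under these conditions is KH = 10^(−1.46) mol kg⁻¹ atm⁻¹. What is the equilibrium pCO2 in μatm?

pCO2 = 2240 μatm

KH = 10^(−1.46) = 3.467×10^-2 mol kg⁻¹ atm⁻¹
pCO2 = [CO2*]/KH = 77.7×10^-6 / 3.467×10^-2 = 2.24×10^-3 atm = 2240 μatm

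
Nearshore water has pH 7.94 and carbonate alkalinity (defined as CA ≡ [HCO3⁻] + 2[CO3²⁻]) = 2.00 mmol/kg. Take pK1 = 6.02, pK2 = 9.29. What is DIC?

DIC = 1.94 mmol/kg

CA = [HCO3⁻] + 2[CO3²⁻] = (α₁ + 2α₂)·DIC
At pH 7.94: [H⁺]/K1 = 10^-1.92 = 0.012023, K2/[H⁺] = 10^-1.35 = 0.044668
α₁ = 1/(1 + 0.012023 + 0.044668) = 1/1.0567 = 0.9464; α₂ = α₁·K2/[H⁺] = 0.04227
α₁ + 2α₂ = 1.0309
DIC = CA / (α₁ + 2α₂) = 2.00 / 1.0309 = 1.94 mmol/kg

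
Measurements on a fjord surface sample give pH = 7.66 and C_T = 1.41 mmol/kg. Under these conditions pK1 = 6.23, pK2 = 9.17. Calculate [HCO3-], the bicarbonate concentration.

α₁ = 1 / (1 + [H⁺]/K1 + K2/[H⁺]) = 1 / (1 + 10^-1.43 + 10^-1.51)
   = 1 / (1 + 0.037154 + 0.030903) = 1/1.0681 = 0.9363
[HCO3⁻] = α₁ × DIC = 0.9363 × 1.41 = 1.32 mmol/kg

[HCO3⁻] = 1.32 mmol/kg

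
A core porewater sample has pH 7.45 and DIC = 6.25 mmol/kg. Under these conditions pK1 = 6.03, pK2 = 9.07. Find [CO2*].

α₀ = 1 / (1 + K1/[H⁺] + K1K2/[H⁺]²) = 1 / (1 + 10^+1.42 + 10^-0.20)
   = 1 / (1 + 26.303 + 0.63096) = 1/27.934 = 0.03580
[CO2*] = α₀ × DIC = 0.03580 × 6.25 = 0.224 mmol/kg

[CO2*] = 0.224 mmol/kg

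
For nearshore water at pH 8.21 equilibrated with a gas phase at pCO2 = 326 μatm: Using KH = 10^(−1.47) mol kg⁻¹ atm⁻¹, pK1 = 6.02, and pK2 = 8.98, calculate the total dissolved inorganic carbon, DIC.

[CO2*] = KH · pCO2 = 10^(−1.47) × 326×10^-6 = 1.105×10^-5 mol/kg
α₀ = 1/(1 + K1/[H⁺] + K1K2/[H⁺]²) = 1/(1 + 10^+2.19 + 10^+1.42) = 0.005489
DIC = [CO2*]/α₀ = 1.105×10^-5 / 0.005489 = 2.01 mmol/kg

DIC = 2.01 mmol/kg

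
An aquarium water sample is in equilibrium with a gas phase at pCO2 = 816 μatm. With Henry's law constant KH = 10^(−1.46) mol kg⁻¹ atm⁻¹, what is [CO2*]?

KH = 10^(−1.46) = 3.467×10^-2 mol kg⁻¹ atm⁻¹
[CO2*] = KH · pCO2 = 3.467×10^-2 × 816×10^-6 atm = 2.83×10^-5 mol/kg

[CO2*] = 28.3 μmol/kg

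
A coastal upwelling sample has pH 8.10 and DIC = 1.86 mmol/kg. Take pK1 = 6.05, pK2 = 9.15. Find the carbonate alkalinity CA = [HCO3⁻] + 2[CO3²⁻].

CA = [HCO3⁻] + 2[CO3²⁻] = (α₁ + 2α₂)·DIC
At pH 8.10: [H⁺]/K1 = 10^-2.05 = 0.0089125, K2/[H⁺] = 10^-1.05 = 0.089125
α₁ = 1/(1 + 0.0089125 + 0.089125) = 1/1.0980 = 0.9107; α₂ = α₁·K2/[H⁺] = 0.08117
α₁ + 2α₂ = 1.0731
CA = 1.0731 × 1.86 = 2.00 mmol/kg

CA = 2.00 mmol/kg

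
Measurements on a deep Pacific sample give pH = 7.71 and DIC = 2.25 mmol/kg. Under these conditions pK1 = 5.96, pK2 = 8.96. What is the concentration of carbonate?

α₂ = 1 / (1 + [H⁺]/K2 + [H⁺]²/(K1K2)) = 1 / (1 + 10^+1.25 + 10^-0.50)
   = 1 / (1 + 17.783 + 0.31623) = 1/19.099 = 0.05236
[CO3²⁻] = α₂ × DIC = 0.05236 × 2.25 = 0.118 mmol/kg

[CO3²⁻] = 0.118 mmol/kg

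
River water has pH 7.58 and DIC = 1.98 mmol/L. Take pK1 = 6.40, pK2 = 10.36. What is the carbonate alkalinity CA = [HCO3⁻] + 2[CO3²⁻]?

CA = 1.86 mmol/L

CA = [HCO3⁻] + 2[CO3²⁻] = (α₁ + 2α₂)·DIC
At pH 7.58: [H⁺]/K1 = 10^-1.18 = 0.066069, K2/[H⁺] = 10^-2.78 = 0.0016596
α₁ = 1/(1 + 0.066069 + 0.0016596) = 1/1.0677 = 0.9366; α₂ = α₁·K2/[H⁺] = 0.001554
α₁ + 2α₂ = 0.9397
CA = 0.9397 × 1.98 = 1.86 mmol/L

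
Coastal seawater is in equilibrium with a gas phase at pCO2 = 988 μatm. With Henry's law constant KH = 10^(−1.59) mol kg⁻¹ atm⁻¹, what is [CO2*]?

KH = 10^(−1.59) = 2.570×10^-2 mol kg⁻¹ atm⁻¹
[CO2*] = KH · pCO2 = 2.570×10^-2 × 988×10^-6 atm = 2.54×10^-5 mol/kg

[CO2*] = 25.4 μmol/kg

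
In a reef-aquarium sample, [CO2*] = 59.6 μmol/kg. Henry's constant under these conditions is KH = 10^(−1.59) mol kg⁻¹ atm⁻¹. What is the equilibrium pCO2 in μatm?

pCO2 = 2320 μatm

KH = 10^(−1.59) = 2.570×10^-2 mol kg⁻¹ atm⁻¹
pCO2 = [CO2*]/KH = 59.6×10^-6 / 2.570×10^-2 = 2.32×10^-3 atm = 2320 μatm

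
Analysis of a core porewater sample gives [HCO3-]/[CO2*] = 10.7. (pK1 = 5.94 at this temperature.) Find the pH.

pH = 6.97

From K1 = [H⁺][HCO3-]/[CO2*]:  pH = pK1 + log₁₀([HCO3-]/[CO2*])
log₁₀(10.7) = +1.029
pH = 5.94 + (+1.029) = 6.97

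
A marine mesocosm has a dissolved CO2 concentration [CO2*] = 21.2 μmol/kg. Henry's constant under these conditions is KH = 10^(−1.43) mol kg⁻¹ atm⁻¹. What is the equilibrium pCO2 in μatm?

pCO2 = 571 μatm

KH = 10^(−1.43) = 3.715×10^-2 mol kg⁻¹ atm⁻¹
pCO2 = [CO2*]/KH = 21.2×10^-6 / 3.715×10^-2 = 5.71×10^-4 atm = 571 μatm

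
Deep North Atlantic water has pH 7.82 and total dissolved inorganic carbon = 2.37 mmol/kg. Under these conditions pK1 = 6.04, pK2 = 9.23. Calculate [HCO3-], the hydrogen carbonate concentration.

α₁ = 1 / (1 + [H⁺]/K1 + K2/[H⁺]) = 1 / (1 + 10^-1.78 + 10^-1.41)
   = 1 / (1 + 0.016596 + 0.038905) = 1/1.0555 = 0.9474
[HCO3⁻] = α₁ × DIC = 0.9474 × 2.37 = 2.25 mmol/kg

[HCO3⁻] = 2.25 mmol/kg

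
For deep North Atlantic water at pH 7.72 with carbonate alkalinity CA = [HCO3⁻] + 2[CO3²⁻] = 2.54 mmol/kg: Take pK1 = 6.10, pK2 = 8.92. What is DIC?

CA = [HCO3⁻] + 2[CO3²⁻] = (α₁ + 2α₂)·DIC
At pH 7.72: [H⁺]/K1 = 10^-1.62 = 0.023988, K2/[H⁺] = 10^-1.20 = 0.063096
α₁ = 1/(1 + 0.023988 + 0.063096) = 1/1.0871 = 0.9199; α₂ = α₁·K2/[H⁺] = 0.05804
α₁ + 2α₂ = 1.0360
DIC = CA / (α₁ + 2α₂) = 2.54 / 1.0360 = 2.45 mmol/kg

DIC = 2.45 mmol/kg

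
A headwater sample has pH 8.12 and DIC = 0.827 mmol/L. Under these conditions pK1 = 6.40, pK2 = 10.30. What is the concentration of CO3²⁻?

[CO3²⁻] = 5.33 μmol/L

α₂ = 1 / (1 + [H⁺]/K2 + [H⁺]²/(K1K2)) = 1 / (1 + 10^+2.18 + 10^+0.46)
   = 1 / (1 + 151.36 + 2.8840) = 1/155.24 = 0.006442
[CO3²⁻] = α₂ × DIC = 0.006442 × 0.827 = 0.00533 mmol/L = 5.33 μmol/L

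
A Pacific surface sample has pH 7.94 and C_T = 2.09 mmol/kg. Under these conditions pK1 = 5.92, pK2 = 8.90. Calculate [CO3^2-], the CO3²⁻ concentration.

[CO3²⁻] = 0.205 mmol/kg

α₂ = 1 / (1 + [H⁺]/K2 + [H⁺]²/(K1K2)) = 1 / (1 + 10^+0.96 + 10^-1.06)
   = 1 / (1 + 9.1201 + 0.087096) = 1/10.207 = 0.09797
[CO3²⁻] = α₂ × DIC = 0.09797 × 2.09 = 0.205 mmol/kg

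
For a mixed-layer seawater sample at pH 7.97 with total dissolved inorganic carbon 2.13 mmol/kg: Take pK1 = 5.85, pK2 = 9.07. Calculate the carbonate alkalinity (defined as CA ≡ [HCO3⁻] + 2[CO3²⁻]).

CA = 2.27 mmol/kg

CA = [HCO3⁻] + 2[CO3²⁻] = (α₁ + 2α₂)·DIC
At pH 7.97: [H⁺]/K1 = 10^-2.12 = 0.0075858, K2/[H⁺] = 10^-1.10 = 0.079433
α₁ = 1/(1 + 0.0075858 + 0.079433) = 1/1.0870 = 0.9199; α₂ = α₁·K2/[H⁺] = 0.07307
α₁ + 2α₂ = 1.0661
CA = 1.0661 × 2.13 = 2.27 mmol/kg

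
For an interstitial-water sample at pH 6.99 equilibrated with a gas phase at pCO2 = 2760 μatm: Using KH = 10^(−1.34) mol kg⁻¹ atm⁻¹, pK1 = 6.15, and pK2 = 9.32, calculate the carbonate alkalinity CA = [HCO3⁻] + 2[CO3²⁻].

[CO2*] = KH · pCO2 = 10^(−1.34) × 2760×10^-6 = 1.262×10^-4 mol/kg
α₀ = 1/(1 + K1/[H⁺] + K1K2/[H⁺]²) = 1/(1 + 10^+0.84 + 10^-1.49) = 0.1258
DIC = [CO2*]/α₀ = 1.262×10^-4 / 0.1258 = 1.003 mmol/kg
CA = (α₁ + 2α₂)·DIC = (0.8702 + 2×0.004070) × 1.003 = 0.881 mmol/kg

CA = 0.881 mmol/kg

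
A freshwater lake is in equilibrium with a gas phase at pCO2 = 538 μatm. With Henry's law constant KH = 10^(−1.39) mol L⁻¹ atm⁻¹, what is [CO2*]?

[CO2*] = 21.9 μmol/L

KH = 10^(−1.39) = 4.074×10^-2 mol L⁻¹ atm⁻¹
[CO2*] = KH · pCO2 = 4.074×10^-2 × 538×10^-6 atm = 2.19×10^-5 mol/L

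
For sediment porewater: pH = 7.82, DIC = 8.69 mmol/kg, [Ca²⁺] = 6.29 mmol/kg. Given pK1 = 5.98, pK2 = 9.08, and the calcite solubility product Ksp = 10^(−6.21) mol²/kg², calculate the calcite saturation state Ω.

α₂ = 1 / (1 + [H⁺]/K2 + [H⁺]²/(K1K2)) = 1 / (1 + 10^+1.26 + 10^-0.58)
   = 1 / (1 + 18.197 + 0.26303) = 1/19.460 = 0.05139
[CO3²⁻] = α₂ × DIC = 0.05139 × 8.69 = 0.4466 mmol/kg
Ksp = 10^(−6.21) = 6.166×10^-7
Ω = [Ca²⁺][CO3²⁻]/Ksp = (6.29×10^-3)(4.466×10^-4) / 6.166×10^-7 = 4.56

Ω = 4.56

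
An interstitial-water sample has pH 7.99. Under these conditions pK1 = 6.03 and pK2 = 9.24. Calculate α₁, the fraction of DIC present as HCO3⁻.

α₁ = 1 / (1 + [H⁺]/K1 + K2/[H⁺]) = 1 / (1 + 10^-1.96 + 10^-1.25)
   = 1 / (1 + 0.010965 + 0.056234) = 1/1.0672 = 0.9370

α₁ = 0.937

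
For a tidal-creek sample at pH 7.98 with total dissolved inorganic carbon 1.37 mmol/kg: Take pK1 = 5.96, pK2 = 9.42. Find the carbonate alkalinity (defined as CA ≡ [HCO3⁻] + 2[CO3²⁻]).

CA = [HCO3⁻] + 2[CO3²⁻] = (α₁ + 2α₂)·DIC
At pH 7.98: [H⁺]/K1 = 10^-2.02 = 0.0095499, K2/[H⁺] = 10^-1.44 = 0.036308
α₁ = 1/(1 + 0.0095499 + 0.036308) = 1/1.0459 = 0.9562; α₂ = α₁·K2/[H⁺] = 0.03472
α₁ + 2α₂ = 1.0256
CA = 1.0256 × 1.37 = 1.41 mmol/kg

CA = 1.41 mmol/kg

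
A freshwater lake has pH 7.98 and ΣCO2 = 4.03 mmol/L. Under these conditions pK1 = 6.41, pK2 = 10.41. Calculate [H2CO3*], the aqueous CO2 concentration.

[CO2*] = 0.105 mmol/L

α₀ = 1 / (1 + K1/[H⁺] + K1K2/[H⁺]²) = 1 / (1 + 10^+1.57 + 10^-0.86)
   = 1 / (1 + 37.154 + 0.13804) = 1/38.292 = 0.02612
[CO2*] = α₀ × DIC = 0.02612 × 4.03 = 0.105 mmol/L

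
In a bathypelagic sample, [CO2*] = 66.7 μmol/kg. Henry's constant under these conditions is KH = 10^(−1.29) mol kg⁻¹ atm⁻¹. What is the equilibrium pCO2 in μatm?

pCO2 = 1300 μatm

KH = 10^(−1.29) = 5.129×10^-2 mol kg⁻¹ atm⁻¹
pCO2 = [CO2*]/KH = 66.7×10^-6 / 5.129×10^-2 = 1.30×10^-3 atm = 1300 μatm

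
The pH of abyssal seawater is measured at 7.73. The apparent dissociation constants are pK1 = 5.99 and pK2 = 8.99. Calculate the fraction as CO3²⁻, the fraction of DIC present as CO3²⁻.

α₂ = 1 / (1 + [H⁺]/K2 + [H⁺]²/(K1K2)) = 1 / (1 + 10^+1.26 + 10^-0.48)
   = 1 / (1 + 18.197 + 0.33113) = 1/19.528 = 0.05121

α₂ = 0.0512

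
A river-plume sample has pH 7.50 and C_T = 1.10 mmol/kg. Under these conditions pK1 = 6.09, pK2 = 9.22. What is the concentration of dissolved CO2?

α₀ = 1 / (1 + K1/[H⁺] + K1K2/[H⁺]²) = 1 / (1 + 10^+1.41 + 10^-0.31)
   = 1 / (1 + 25.704 + 0.48978) = 1/27.194 = 0.03677
[CO2*] = α₀ × DIC = 0.03677 × 1.10 = 0.0405 mmol/kg

[CO2*] = 0.0405 mmol/kg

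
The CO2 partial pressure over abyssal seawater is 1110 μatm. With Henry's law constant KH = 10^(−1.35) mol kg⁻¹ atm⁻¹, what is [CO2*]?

[CO2*] = 49.6 μmol/kg

KH = 10^(−1.35) = 4.467×10^-2 mol kg⁻¹ atm⁻¹
[CO2*] = KH · pCO2 = 4.467×10^-2 × 1110×10^-6 atm = 4.96×10^-5 mol/kg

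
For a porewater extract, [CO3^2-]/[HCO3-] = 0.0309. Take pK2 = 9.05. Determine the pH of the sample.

From K2 = [H⁺][CO3^2-]/[HCO3-]:  pH = pK2 + log₁₀([CO3^2-]/[HCO3-])
log₁₀(0.0309) = -1.510
pH = 9.05 + (-1.510) = 7.54

pH = 7.54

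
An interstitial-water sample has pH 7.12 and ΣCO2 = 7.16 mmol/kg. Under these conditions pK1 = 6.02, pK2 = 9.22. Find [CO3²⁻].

[CO3²⁻] = 0.0523 mmol/kg

α₂ = 1 / (1 + [H⁺]/K2 + [H⁺]²/(K1K2)) = 1 / (1 + 10^+2.10 + 10^+1.00)
   = 1 / (1 + 125.89 + 10.000) = 1/136.89 = 0.007305
[CO3²⁻] = α₂ × DIC = 0.007305 × 7.16 = 0.0523 mmol/kg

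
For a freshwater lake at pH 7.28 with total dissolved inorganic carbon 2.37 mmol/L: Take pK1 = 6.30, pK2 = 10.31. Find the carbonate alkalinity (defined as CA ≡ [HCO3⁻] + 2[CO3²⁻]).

CA = 2.15 mmol/L

CA = [HCO3⁻] + 2[CO3²⁻] = (α₁ + 2α₂)·DIC
At pH 7.28: [H⁺]/K1 = 10^-0.98 = 0.10471, K2/[H⁺] = 10^-3.03 = 0.00093325
α₁ = 1/(1 + 0.10471 + 0.00093325) = 1/1.1056 = 0.9044; α₂ = α₁·K2/[H⁺] = 0.0008441
α₁ + 2α₂ = 0.9061
CA = 0.9061 × 2.37 = 2.15 mmol/L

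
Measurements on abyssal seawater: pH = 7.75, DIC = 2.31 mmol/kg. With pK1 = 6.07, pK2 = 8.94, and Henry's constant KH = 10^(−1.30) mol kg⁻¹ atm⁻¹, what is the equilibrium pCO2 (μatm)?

pCO2 = 887 μatm

α₀ = 1 / (1 + K1/[H⁺] + K1K2/[H⁺]²) = 1 / (1 + 10^+1.68 + 10^+0.49)
   = 1 / (1 + 47.863 + 3.0903) = 1/51.953 = 0.01925
[CO2*] = α₀ × DIC = 0.01925 × 2.31 = 0.04446 mmol/kg
pCO2 = [CO2*]/KH = 4.446×10^-5 / 5.012×10^-2 = 887 μatm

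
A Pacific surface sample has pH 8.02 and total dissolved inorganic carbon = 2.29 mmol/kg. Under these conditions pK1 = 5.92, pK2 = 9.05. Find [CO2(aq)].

[CO2*] = 16.5 μmol/kg

α₀ = 1 / (1 + K1/[H⁺] + K1K2/[H⁺]²) = 1 / (1 + 10^+2.10 + 10^+1.07)
   = 1 / (1 + 125.89 + 11.749) = 1/138.64 = 0.007213
[CO2*] = α₀ × DIC = 0.007213 × 2.29 = 0.0165 mmol/kg = 16.5 μmol/kg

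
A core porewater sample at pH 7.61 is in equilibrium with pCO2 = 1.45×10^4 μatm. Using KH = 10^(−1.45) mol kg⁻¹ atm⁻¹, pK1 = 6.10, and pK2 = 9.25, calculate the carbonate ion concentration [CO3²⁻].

[CO3²⁻] = 0.381 mmol/kg

[CO2*] = KH · pCO2 = 10^(−1.45) × 1.45×10^4×10^-6 = 5.145×10^-4 mol/kg
α₀ = 1/(1 + K1/[H⁺] + K1K2/[H⁺]²) = 1/(1 + 10^+1.51 + 10^-0.13) = 0.02932
DIC = [CO2*]/α₀ = 5.145×10^-4 / 0.02932 = 17.54 mmol/kg
[CO3²⁻] = α₂·DIC; α₂ = 0.02174, so [CO3²⁻] = 0.02174 × 17.54 = 0.381 mmol/kg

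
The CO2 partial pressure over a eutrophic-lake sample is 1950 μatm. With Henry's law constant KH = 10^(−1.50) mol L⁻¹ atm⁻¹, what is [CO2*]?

[CO2*] = 61.7 μmol/L

KH = 10^(−1.50) = 3.162×10^-2 mol L⁻¹ atm⁻¹
[CO2*] = KH · pCO2 = 3.162×10^-2 × 1950×10^-6 atm = 6.17×10^-5 mol/L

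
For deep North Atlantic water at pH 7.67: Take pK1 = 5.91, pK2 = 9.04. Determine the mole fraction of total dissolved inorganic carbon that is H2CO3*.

α₀ = 0.0164

α₀ = 1 / (1 + K1/[H⁺] + K1K2/[H⁺]²) = 1 / (1 + 10^+1.76 + 10^+0.39)
   = 1 / (1 + 57.544 + 2.4547) = 1/60.999 = 0.01639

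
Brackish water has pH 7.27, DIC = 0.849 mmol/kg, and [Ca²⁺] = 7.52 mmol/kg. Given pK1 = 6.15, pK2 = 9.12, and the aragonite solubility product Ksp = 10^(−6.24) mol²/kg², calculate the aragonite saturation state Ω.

α₂ = 1 / (1 + [H⁺]/K2 + [H⁺]²/(K1K2)) = 1 / (1 + 10^+1.85 + 10^+0.73)
   = 1 / (1 + 70.795 + 5.3703) = 1/77.165 = 0.01296
[CO3²⁻] = α₂ × DIC = 0.01296 × 0.849 = 0.01100 mmol/kg = 11.00 μmol/kg
Ksp = 10^(−6.24) = 5.754×10^-7
Ω = [Ca²⁺][CO3²⁻]/Ksp = (7.52×10^-3)(1.100×10^-5) / 5.754×10^-7 = 0.144

Ω = 0.144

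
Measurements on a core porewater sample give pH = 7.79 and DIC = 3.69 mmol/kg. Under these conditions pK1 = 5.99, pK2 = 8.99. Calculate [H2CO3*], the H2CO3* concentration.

[CO2*] = 0.0542 mmol/kg

α₀ = 1 / (1 + K1/[H⁺] + K1K2/[H⁺]²) = 1 / (1 + 10^+1.80 + 10^+0.60)
   = 1 / (1 + 63.096 + 3.9811) = 1/68.077 = 0.01469
[CO2*] = α₀ × DIC = 0.01469 × 3.69 = 0.0542 mmol/kg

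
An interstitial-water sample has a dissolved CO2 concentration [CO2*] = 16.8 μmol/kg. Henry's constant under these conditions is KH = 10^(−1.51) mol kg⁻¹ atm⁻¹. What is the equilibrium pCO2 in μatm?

KH = 10^(−1.51) = 3.090×10^-2 mol kg⁻¹ atm⁻¹
pCO2 = [CO2*]/KH = 16.8×10^-6 / 3.090×10^-2 = 5.44×10^-4 atm = 544 μatm

pCO2 = 544 μatm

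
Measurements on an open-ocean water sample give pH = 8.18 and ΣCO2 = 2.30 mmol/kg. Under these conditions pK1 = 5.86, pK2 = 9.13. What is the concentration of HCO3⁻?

[HCO3⁻] = 2.06 mmol/kg

α₁ = 1 / (1 + [H⁺]/K1 + K2/[H⁺]) = 1 / (1 + 10^-2.32 + 10^-0.95)
   = 1 / (1 + 0.0047863 + 0.11220) = 1/1.1170 = 0.8953
[HCO3⁻] = α₁ × DIC = 0.8953 × 2.30 = 2.06 mmol/kg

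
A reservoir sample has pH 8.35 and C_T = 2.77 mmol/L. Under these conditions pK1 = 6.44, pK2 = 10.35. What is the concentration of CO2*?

[CO2*] = 0.0333 mmol/L

α₀ = 1 / (1 + K1/[H⁺] + K1K2/[H⁺]²) = 1 / (1 + 10^+1.91 + 10^-0.09)
   = 1 / (1 + 81.283 + 0.81283) = 1/83.096 = 0.01203
[CO2*] = α₀ × DIC = 0.01203 × 2.77 = 0.0333 mmol/L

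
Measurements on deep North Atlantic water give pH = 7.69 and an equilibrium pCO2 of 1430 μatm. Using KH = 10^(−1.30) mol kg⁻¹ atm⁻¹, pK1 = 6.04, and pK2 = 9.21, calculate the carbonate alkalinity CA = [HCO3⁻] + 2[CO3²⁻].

[CO2*] = KH · pCO2 = 10^(−1.30) × 1430×10^-6 = 7.167×10^-5 mol/kg
α₀ = 1/(1 + K1/[H⁺] + K1K2/[H⁺]²) = 1/(1 + 10^+1.65 + 10^+0.13) = 0.02127
DIC = [CO2*]/α₀ = 7.167×10^-5 / 0.02127 = 3.370 mmol/kg
CA = (α₁ + 2α₂)·DIC = (0.9500 + 2×0.02869) × 3.370 = 3.39 mmol/kg

CA = 3.39 mmol/kg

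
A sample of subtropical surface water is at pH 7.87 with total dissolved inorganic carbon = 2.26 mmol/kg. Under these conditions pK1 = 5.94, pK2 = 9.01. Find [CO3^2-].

α₂ = 1 / (1 + [H⁺]/K2 + [H⁺]²/(K1K2)) = 1 / (1 + 10^+1.14 + 10^-0.79)
   = 1 / (1 + 13.804 + 0.16218) = 1/14.966 = 0.06682
[CO3²⁻] = α₂ × DIC = 0.06682 × 2.26 = 0.151 mmol/kg

[CO3²⁻] = 0.151 mmol/kg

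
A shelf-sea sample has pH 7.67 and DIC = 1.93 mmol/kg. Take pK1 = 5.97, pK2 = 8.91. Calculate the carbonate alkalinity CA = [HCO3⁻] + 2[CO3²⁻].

CA = [HCO3⁻] + 2[CO3²⁻] = (α₁ + 2α₂)·DIC
At pH 7.67: [H⁺]/K1 = 10^-1.70 = 0.019953, K2/[H⁺] = 10^-1.24 = 0.057544
α₁ = 1/(1 + 0.019953 + 0.057544) = 1/1.0775 = 0.9281; α₂ = α₁·K2/[H⁺] = 0.05341
α₁ + 2α₂ = 1.0349
CA = 1.0349 × 1.93 = 2.00 mmol/kg

CA = 2.00 mmol/kg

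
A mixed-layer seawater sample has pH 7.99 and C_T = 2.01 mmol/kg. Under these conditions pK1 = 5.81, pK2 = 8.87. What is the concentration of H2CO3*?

α₀ = 1 / (1 + K1/[H⁺] + K1K2/[H⁺]²) = 1 / (1 + 10^+2.18 + 10^+1.30)
   = 1 / (1 + 151.36 + 19.953) = 1/172.31 = 0.005804
[CO2*] = α₀ × DIC = 0.005804 × 2.01 = 0.0117 mmol/kg = 11.7 μmol/kg

[CO2*] = 11.7 μmol/kg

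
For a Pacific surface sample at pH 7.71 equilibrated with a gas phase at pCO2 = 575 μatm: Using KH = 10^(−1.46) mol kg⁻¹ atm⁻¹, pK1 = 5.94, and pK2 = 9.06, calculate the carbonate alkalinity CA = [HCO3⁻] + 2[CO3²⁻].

CA = 1.28 mmol/kg

[CO2*] = KH · pCO2 = 10^(−1.46) × 575×10^-6 = 1.994×10^-5 mol/kg
α₀ = 1/(1 + K1/[H⁺] + K1K2/[H⁺]²) = 1/(1 + 10^+1.77 + 10^+0.42) = 0.01600
DIC = [CO2*]/α₀ = 1.994×10^-5 / 0.01600 = 1.246 mmol/kg
CA = (α₁ + 2α₂)·DIC = (0.9419 + 2×0.04207) × 1.246 = 1.28 mmol/kg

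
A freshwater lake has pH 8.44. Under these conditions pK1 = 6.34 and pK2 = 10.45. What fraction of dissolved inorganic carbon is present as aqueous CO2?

α₀ = 0.00781

α₀ = 1 / (1 + K1/[H⁺] + K1K2/[H⁺]²) = 1 / (1 + 10^+2.10 + 10^+0.09)
   = 1 / (1 + 125.89 + 1.2303) = 1/128.12 = 0.007805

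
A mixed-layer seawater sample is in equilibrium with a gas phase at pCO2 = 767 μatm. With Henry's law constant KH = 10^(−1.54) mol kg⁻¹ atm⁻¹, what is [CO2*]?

[CO2*] = 22.1 μmol/kg

KH = 10^(−1.54) = 2.884×10^-2 mol kg⁻¹ atm⁻¹
[CO2*] = KH · pCO2 = 2.884×10^-2 × 767×10^-6 atm = 2.21×10^-5 mol/kg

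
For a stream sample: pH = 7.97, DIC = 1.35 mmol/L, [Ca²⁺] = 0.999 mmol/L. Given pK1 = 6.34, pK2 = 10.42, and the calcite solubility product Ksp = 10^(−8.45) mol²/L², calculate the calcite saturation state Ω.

Ω = 1.31

α₂ = 1 / (1 + [H⁺]/K2 + [H⁺]²/(K1K2)) = 1 / (1 + 10^+2.45 + 10^+0.82)
   = 1 / (1 + 281.84 + 6.6069) = 1/289.45 = 0.003455
[CO3²⁻] = α₂ × DIC = 0.003455 × 1.35 = 0.004664 mmol/L = 4.664 μmol/L
Ksp = 10^(−8.45) = 3.548×10^-9
Ω = [Ca²⁺][CO3²⁻]/Ksp = (0.999×10^-3)(4.664×10^-6) / 3.548×10^-9 = 1.31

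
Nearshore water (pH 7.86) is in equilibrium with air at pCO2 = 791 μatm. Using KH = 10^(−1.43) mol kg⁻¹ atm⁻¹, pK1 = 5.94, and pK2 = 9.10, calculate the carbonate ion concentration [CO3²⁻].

[CO2*] = KH · pCO2 = 10^(−1.43) × 791×10^-6 = 2.939×10^-5 mol/kg
α₀ = 1/(1 + K1/[H⁺] + K1K2/[H⁺]²) = 1/(1 + 10^+1.92 + 10^+0.68) = 0.01124
DIC = [CO2*]/α₀ = 2.939×10^-5 / 0.01124 = 2.614 mmol/kg
[CO3²⁻] = α₂·DIC; α₂ = 0.05380, so [CO3²⁻] = 0.05380 × 2.614 = 0.141 mmol/kg

[CO3²⁻] = 0.141 mmol/kg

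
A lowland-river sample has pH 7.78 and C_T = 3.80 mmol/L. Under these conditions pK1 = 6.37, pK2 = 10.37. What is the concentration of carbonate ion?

α₂ = 1 / (1 + [H⁺]/K2 + [H⁺]²/(K1K2)) = 1 / (1 + 10^+2.59 + 10^+1.18)
   = 1 / (1 + 389.05 + 15.136) = 1/405.18 = 0.002468
[CO3²⁻] = α₂ × DIC = 0.002468 × 3.80 = 0.00938 mmol/L = 9.38 μmol/L

[CO3²⁻] = 9.38 μmol/L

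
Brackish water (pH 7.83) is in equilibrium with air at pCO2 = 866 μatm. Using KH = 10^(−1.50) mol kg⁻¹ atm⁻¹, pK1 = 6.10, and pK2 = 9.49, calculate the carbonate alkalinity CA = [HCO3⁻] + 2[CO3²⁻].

CA = 1.54 mmol/kg

[CO2*] = KH · pCO2 = 10^(−1.50) × 866×10^-6 = 2.739×10^-5 mol/kg
α₀ = 1/(1 + K1/[H⁺] + K1K2/[H⁺]²) = 1/(1 + 10^+1.73 + 10^+0.07) = 0.01790
DIC = [CO2*]/α₀ = 2.739×10^-5 / 0.01790 = 1.530 mmol/kg
CA = (α₁ + 2α₂)·DIC = (0.9611 + 2×0.02103) × 1.530 = 1.54 mmol/kg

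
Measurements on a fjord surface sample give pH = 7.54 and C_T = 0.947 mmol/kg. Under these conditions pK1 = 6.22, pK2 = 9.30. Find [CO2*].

[CO2*] = 0.0426 mmol/kg

α₀ = 1 / (1 + K1/[H⁺] + K1K2/[H⁺]²) = 1 / (1 + 10^+1.32 + 10^-0.44)
   = 1 / (1 + 20.893 + 0.36308) = 1/22.256 = 0.04493
[CO2*] = α₀ × DIC = 0.04493 × 0.947 = 0.0426 mmol/kg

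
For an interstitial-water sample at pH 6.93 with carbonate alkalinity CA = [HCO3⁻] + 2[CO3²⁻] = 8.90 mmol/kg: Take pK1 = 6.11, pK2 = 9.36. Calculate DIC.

DIC = 10.2 mmol/kg

CA = [HCO3⁻] + 2[CO3²⁻] = (α₁ + 2α₂)·DIC
At pH 6.93: [H⁺]/K1 = 10^-0.82 = 0.15136, K2/[H⁺] = 10^-2.43 = 0.0037154
α₁ = 1/(1 + 0.15136 + 0.0037154) = 1/1.1551 = 0.8657; α₂ = α₁·K2/[H⁺] = 0.003217
α₁ + 2α₂ = 0.8722
DIC = CA / (α₁ + 2α₂) = 8.90 / 0.8722 = 10.2 mmol/kg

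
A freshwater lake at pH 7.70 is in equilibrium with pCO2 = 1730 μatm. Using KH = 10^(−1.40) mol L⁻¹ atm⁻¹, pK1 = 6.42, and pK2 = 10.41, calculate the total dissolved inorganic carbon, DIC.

DIC = 1.38 mmol/L

[CO2*] = KH · pCO2 = 10^(−1.40) × 1730×10^-6 = 6.887×10^-5 mol/L
α₀ = 1/(1 + K1/[H⁺] + K1K2/[H⁺]²) = 1/(1 + 10^+1.28 + 10^-1.43) = 0.04977
DIC = [CO2*]/α₀ = 6.887×10^-5 / 0.04977 = 1.38 mmol/L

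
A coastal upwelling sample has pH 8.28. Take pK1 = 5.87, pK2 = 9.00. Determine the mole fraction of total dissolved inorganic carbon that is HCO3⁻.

α₁ = 0.837

α₁ = 1 / (1 + [H⁺]/K1 + K2/[H⁺]) = 1 / (1 + 10^-2.41 + 10^-0.72)
   = 1 / (1 + 0.0038905 + 0.19055) = 1/1.1944 = 0.8372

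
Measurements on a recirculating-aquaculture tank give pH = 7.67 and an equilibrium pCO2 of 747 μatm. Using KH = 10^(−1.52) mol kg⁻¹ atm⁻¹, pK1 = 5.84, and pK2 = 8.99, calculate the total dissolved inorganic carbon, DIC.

[CO2*] = KH · pCO2 = 10^(−1.52) × 747×10^-6 = 2.256×10^-5 mol/kg
α₀ = 1/(1 + K1/[H⁺] + K1K2/[H⁺]²) = 1/(1 + 10^+1.83 + 10^+0.51) = 0.01392
DIC = [CO2*]/α₀ = 2.256×10^-5 / 0.01392 = 1.62 mmol/kg

DIC = 1.62 mmol/kg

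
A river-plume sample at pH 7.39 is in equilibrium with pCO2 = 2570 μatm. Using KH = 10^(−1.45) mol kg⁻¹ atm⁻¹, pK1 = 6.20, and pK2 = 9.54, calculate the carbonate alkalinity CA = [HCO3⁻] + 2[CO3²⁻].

CA = 1.43 mmol/kg

[CO2*] = KH · pCO2 = 10^(−1.45) × 2570×10^-6 = 9.119×10^-5 mol/kg
α₀ = 1/(1 + K1/[H⁺] + K1K2/[H⁺]²) = 1/(1 + 10^+1.19 + 10^-0.96) = 0.06025
DIC = [CO2*]/α₀ = 9.119×10^-5 / 0.06025 = 1.514 mmol/kg
CA = (α₁ + 2α₂)·DIC = (0.9331 + 2×0.006606) × 1.514 = 1.43 mmol/kg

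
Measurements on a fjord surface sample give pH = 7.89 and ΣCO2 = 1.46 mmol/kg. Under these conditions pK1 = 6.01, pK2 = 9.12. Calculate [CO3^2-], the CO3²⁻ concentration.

[CO3²⁻] = 0.0802 mmol/kg

α₂ = 1 / (1 + [H⁺]/K2 + [H⁺]²/(K1K2)) = 1 / (1 + 10^+1.23 + 10^-0.65)
   = 1 / (1 + 16.982 + 0.22387) = 1/18.206 = 0.05493
[CO3²⁻] = α₂ × DIC = 0.05493 × 1.46 = 0.0802 mmol/kg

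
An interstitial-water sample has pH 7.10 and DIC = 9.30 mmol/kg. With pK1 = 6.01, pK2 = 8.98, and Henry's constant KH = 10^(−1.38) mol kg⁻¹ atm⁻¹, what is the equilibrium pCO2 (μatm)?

α₀ = 1 / (1 + K1/[H⁺] + K1K2/[H⁺]²) = 1 / (1 + 10^+1.09 + 10^-0.79)
   = 1 / (1 + 12.303 + 0.16218) = 1/13.465 = 0.07427
[CO2*] = α₀ × DIC = 0.07427 × 9.30 = 0.6907 mmol/kg
pCO2 = [CO2*]/KH = 6.907×10^-4 / 4.169×10^-2 = 1.66×10^4 μatm

pCO2 = 1.66×10^4 μatm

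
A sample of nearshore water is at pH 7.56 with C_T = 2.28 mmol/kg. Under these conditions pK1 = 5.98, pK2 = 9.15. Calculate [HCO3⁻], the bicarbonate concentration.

α₁ = 1 / (1 + [H⁺]/K1 + K2/[H⁺]) = 1 / (1 + 10^-1.58 + 10^-1.59)
   = 1 / (1 + 0.026303 + 0.025704) = 1/1.0520 = 0.9506
[HCO3⁻] = α₁ × DIC = 0.9506 × 2.28 = 2.17 mmol/kg

[HCO3⁻] = 2.17 mmol/kg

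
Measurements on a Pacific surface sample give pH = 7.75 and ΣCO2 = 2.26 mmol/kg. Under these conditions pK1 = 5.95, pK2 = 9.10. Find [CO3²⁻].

α₂ = 1 / (1 + [H⁺]/K2 + [H⁺]²/(K1K2)) = 1 / (1 + 10^+1.35 + 10^-0.45)
   = 1 / (1 + 22.387 + 0.35481) = 1/23.742 = 0.04212
[CO3²⁻] = α₂ × DIC = 0.04212 × 2.26 = 0.0952 mmol/kg

[CO3²⁻] = 0.0952 mmol/kg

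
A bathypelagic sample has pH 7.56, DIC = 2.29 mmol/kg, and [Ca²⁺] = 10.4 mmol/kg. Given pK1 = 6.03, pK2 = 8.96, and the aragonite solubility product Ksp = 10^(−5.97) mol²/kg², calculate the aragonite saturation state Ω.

Ω = 0.827

α₂ = 1 / (1 + [H⁺]/K2 + [H⁺]²/(K1K2)) = 1 / (1 + 10^+1.40 + 10^-0.13)
   = 1 / (1 + 25.119 + 0.74131) = 1/26.860 = 0.03723
[CO3²⁻] = α₂ × DIC = 0.03723 × 2.29 = 0.08526 mmol/kg
Ksp = 10^(−5.97) = 1.072×10^-6
Ω = [Ca²⁺][CO3²⁻]/Ksp = (10.4×10^-3)(8.526×10^-5) / 1.072×10^-6 = 0.827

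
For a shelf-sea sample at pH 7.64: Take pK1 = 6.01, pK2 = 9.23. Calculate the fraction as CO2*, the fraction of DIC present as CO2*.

α₀ = 1 / (1 + K1/[H⁺] + K1K2/[H⁺]²) = 1 / (1 + 10^+1.63 + 10^+0.04)
   = 1 / (1 + 42.658 + 1.0965) = 1/44.754 = 0.02234

α₀ = 0.0223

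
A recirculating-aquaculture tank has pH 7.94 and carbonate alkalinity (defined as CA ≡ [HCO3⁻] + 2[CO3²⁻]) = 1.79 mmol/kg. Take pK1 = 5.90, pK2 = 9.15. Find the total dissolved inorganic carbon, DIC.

DIC = 1.71 mmol/kg

CA = [HCO3⁻] + 2[CO3²⁻] = (α₁ + 2α₂)·DIC
At pH 7.94: [H⁺]/K1 = 10^-2.04 = 0.0091201, K2/[H⁺] = 10^-1.21 = 0.061660
α₁ = 1/(1 + 0.0091201 + 0.061660) = 1/1.0708 = 0.9339; α₂ = α₁·K2/[H⁺] = 0.05758
α₁ + 2α₂ = 1.0491
DIC = CA / (α₁ + 2α₂) = 1.79 / 1.0491 = 1.71 mmol/kg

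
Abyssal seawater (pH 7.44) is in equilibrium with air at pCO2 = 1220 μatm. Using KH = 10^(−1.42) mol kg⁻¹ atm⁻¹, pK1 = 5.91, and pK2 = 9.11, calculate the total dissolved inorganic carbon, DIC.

DIC = 1.65 mmol/kg

[CO2*] = KH · pCO2 = 10^(−1.42) × 1220×10^-6 = 4.638×10^-5 mol/kg
α₀ = 1/(1 + K1/[H⁺] + K1K2/[H⁺]²) = 1/(1 + 10^+1.53 + 10^-0.14) = 0.02808
DIC = [CO2*]/α₀ = 4.638×10^-5 / 0.02808 = 1.65 mmol/kg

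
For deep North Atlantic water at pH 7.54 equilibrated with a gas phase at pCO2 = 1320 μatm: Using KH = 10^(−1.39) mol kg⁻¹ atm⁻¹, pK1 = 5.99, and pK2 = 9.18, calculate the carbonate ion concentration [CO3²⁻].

[CO2*] = KH · pCO2 = 10^(−1.39) × 1320×10^-6 = 5.377×10^-5 mol/kg
α₀ = 1/(1 + K1/[H⁺] + K1K2/[H⁺]²) = 1/(1 + 10^+1.55 + 10^-0.09) = 0.02681
DIC = [CO2*]/α₀ = 5.377×10^-5 / 0.02681 = 2.005 mmol/kg
[CO3²⁻] = α₂·DIC; α₂ = 0.02180, so [CO3²⁻] = 0.02180 × 2.005 = 0.0437 mmol/kg

[CO3²⁻] = 0.0437 mmol/kg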